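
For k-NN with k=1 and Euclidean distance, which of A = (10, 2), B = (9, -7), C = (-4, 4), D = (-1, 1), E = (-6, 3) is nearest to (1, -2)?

Distances: d(A) ≈ 9.8489, d(B) ≈ 9.434, d(C) ≈ 7.8102, d(D) ≈ 3.6056, d(E) ≈ 8.6023. Nearest: D = (-1, 1) with distance 3.6056.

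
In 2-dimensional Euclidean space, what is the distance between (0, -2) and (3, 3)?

√(Σ(x_i - y_i)²) = √((0 - 3)² + (-2 - 3)²)
= √((-3)² + (-5)²) = √(9 + 25) = √34 ≈ 5.831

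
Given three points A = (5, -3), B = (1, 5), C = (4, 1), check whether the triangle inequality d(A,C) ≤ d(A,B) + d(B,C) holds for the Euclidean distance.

d(A,B) = √(4² + 8²) = √80 ≈ 8.9443, d(B,C) = √(3² + 4²) = √25 = 5, d(A,C) = √(1² + 4²) = √17 ≈ 4.1231.
d(A,C) ≈ 4.1231 ≤ 8.9443 + 5 = 13.9443. Triangle inequality is satisfied.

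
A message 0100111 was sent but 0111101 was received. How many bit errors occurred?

Differing positions: 3, 4, 6. Hamming distance = 3.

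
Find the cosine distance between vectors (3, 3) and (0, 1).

With u = (3, 3), v = (0, 1):
u·v = 3·0 + 3·1 = 0 + 3 = 3.
|u| = √(3² + 3²) = √18, |v| = √(0² + 1²) = √1, so |u||v| = √(18·1) = √18.
cos θ = (u·v)/(|u||v|) = 3/√18 ≈ 0.7071
Cosine distance = 1 - cos θ ≈ 1 - 0.7071 = 0.2929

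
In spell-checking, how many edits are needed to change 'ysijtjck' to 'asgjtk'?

Let D[i][j] be the edit distance between the first i characters of 'ysijtjck' and the first j characters of 'asgjtk', with D[i][0] = i, D[0][j] = j, and D[i][j] = D[i-1][j-1] if the characters match, else 1 + min(D[i-1][j], D[i][j-1], D[i-1][j-1]). Filling the table (rows: prefixes of 'ysijtjck', columns: prefixes of 'asgjtk'):
     ε  a  s  g  j  t  k
  ε  0  1  2  3  4  5  6
  y  1  1  2  3  4  5  6
  s  2  2  1  2  3  4  5
  i  3  3  2  2  3  4  5
  j  4  4  3  3  2  3  4
  t  5  5  4  4  3  2  3
  j  6  6  5  5  4  3  3
  c  7  7  6  6  5  4  4
  k  8  8  7  7  6  5  4
The bottom-right entry gives D[8][6] = 4, so no sequence of fewer than 4 edits works. Backtracking through the table gives one optimal edit sequence (4 edits):
  ysijtjck → asijtjck (sub y→a @1)
  asijtjck → asgjtjck (sub i→g @3)
  asgjtjck → asgjtck (del j @6)
  asgjtck → asgjtk (del c @6)
Edit distance = 4.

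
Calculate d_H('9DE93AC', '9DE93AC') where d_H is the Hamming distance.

Differing positions: none. Hamming distance = 0.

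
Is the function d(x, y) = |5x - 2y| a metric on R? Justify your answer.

No. d fails symmetry: d(1, 6) = |5·1 - 2·6| = |-7| = 7, but d(6, 1) = |5·6 - 2·1| = |28| = 28. Since 7 ≠ 28, d(x,y) ≠ d(y,x) in general.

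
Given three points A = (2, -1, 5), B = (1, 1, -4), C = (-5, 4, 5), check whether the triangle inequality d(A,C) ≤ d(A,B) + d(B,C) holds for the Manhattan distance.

d(A,B) = 1 + 2 + 9 = 12, d(B,C) = 6 + 3 + 9 = 18, d(A,C) = 7 + 5 + 0 = 12.
d(A,C) = 12 ≤ 12 + 18 = 30. Triangle inequality is satisfied.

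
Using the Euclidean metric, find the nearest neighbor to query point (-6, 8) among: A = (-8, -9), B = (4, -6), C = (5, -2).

Distances: d(A) ≈ 17.1172, d(B) ≈ 17.2047, d(C) ≈ 14.8661. Nearest: C = (5, -2) with distance 14.8661.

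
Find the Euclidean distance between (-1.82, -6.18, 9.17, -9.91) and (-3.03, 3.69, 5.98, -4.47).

√(Σ(x_i - y_i)²) = √((-1.82 - (-3.03))² + (-6.18 - 3.69)² + (9.17 - 5.98)² + (-9.91 - (-4.47))²)
= √(1.21² + (-9.87)² + 3.19² + (-5.44)²) = √(1.4641 + 97.4169 + 10.1761 + 29.5936) = √138.6507 ≈ 11.775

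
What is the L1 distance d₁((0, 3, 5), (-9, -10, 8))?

Σ|x_i - y_i| = |0 - (-9)| + |3 - (-10)| + |5 - 8| = 9 + 13 + 3 = 25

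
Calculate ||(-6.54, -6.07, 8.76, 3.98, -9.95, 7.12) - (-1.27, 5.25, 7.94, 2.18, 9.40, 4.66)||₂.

√(Σ(x_i - y_i)²) = √((-6.54 - (-1.27))² + (-6.07 - 5.25)² + (8.76 - 7.94)² + (3.98 - 2.18)² + (-9.95 - 9.4)² + (7.12 - 4.66)²)
= √((-5.27)² + (-11.32)² + 0.82² + 1.8² + (-19.35)² + 2.46²) = √(27.7729 + 128.1424 + 0.6724 + 3.24 + 374.4225 + 6.0516) = √540.3018 ≈ 23.2444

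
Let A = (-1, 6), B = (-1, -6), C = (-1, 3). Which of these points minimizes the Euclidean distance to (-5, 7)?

Distances: d(A) ≈ 4.1231, d(B) ≈ 13.6015, d(C) ≈ 5.6569. Nearest: A = (-1, 6) with distance 4.1231.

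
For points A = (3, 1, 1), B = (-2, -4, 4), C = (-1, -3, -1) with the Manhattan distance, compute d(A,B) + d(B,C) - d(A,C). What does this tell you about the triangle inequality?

d(A,B) = 5 + 5 + 3 = 13, d(B,C) = 1 + 1 + 5 = 7, d(A,C) = 4 + 4 + 2 = 10.
d(A,B) + d(B,C) - d(A,C) = 13 + 7 - 10 = 20 - 10 = 10. This is ≥ 0, so the triangle inequality holds for these points.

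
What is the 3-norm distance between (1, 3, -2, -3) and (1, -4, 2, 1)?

(Σ|x_i - y_i|^3)^(1/3) = (|1 - 1|^3 + |3 - (-4)|^3 + |-2 - 2|^3 + |-3 - 1|^3)^(1/3)
= (0^3 + 7^3 + 4^3 + 4^3)^(1/3) = (0 + 343 + 64 + 64)^(1/3) = (471)^(1/3) ≈ 7.7805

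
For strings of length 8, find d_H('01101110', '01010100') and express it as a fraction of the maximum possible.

Differing positions: 3, 4, 5, 7. Hamming distance = 4. The maximum possible Hamming distance for length-8 strings is 8, so d_H/8 = 4/8 = 0.5.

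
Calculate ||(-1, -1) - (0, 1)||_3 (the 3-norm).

(Σ|x_i - y_i|^3)^(1/3) = (|-1 - 0|^3 + |-1 - 1|^3)^(1/3)
= (1^3 + 2^3)^(1/3) = (1 + 8)^(1/3) = (9)^(1/3) ≈ 2.0801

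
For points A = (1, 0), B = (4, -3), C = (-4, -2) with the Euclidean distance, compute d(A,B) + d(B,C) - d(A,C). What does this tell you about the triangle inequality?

d(A,B) = √(3² + 3²) = √18 ≈ 4.2426, d(B,C) = √(8² + 1²) = √65 ≈ 8.0623, d(A,C) = √(5² + 2²) = √29 ≈ 5.3852.
d(A,B) + d(B,C) - d(A,C) = 4.2426 + 8.0623 - 5.3852 = 12.3049 - 5.3852 = 6.9197 (to 4 decimal places). This is ≥ 0, so the triangle inequality holds for these points.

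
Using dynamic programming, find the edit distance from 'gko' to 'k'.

Let D[i][j] be the edit distance between the first i characters of 'gko' and the first j characters of 'k', with D[i][0] = i, D[0][j] = j, and D[i][j] = D[i-1][j-1] if the characters match, else 1 + min(D[i-1][j], D[i][j-1], D[i-1][j-1]). Filling the table (rows: prefixes of 'gko', columns: prefixes of 'k'):
     ε  k
  ε  0  1
  g  1  1
  k  2  1
  o  3  2
The bottom-right entry gives D[3][1] = 2, so no sequence of fewer than 2 edits works. Backtracking through the table gives one optimal edit sequence (2 edits):
  gko → ko (del g @1)
  ko → k (del o @2)
Edit distance = 2.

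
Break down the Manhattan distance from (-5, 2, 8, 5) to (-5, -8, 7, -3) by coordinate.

Σ|x_i - y_i| = |-5 - (-5)| + |2 - (-8)| + |8 - 7| + |5 - (-3)| = 0 + 10 + 1 + 8 = 19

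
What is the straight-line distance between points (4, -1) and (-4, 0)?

√(Σ(x_i - y_i)²) = √((4 - (-4))² + (-1 - 0)²)
= √(8² + (-1)²) = √(64 + 1) = √65 ≈ 8.0623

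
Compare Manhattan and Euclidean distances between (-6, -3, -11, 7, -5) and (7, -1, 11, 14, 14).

L1 = |-6 - 7| + |-3 - (-1)| + |-11 - 11| + |7 - 14| + |-5 - 14| = 13 + 2 + 22 + 7 + 19 = 63
L2 = √(13² + 2² + 22² + 7² + 19²) = √1067 ≈ 32.665
L1 ≥ L2 always (equality iff movement is along one axis); L1 > L2 here.
Ratio L1/L2 = 63/√1067 ≈ 1.9287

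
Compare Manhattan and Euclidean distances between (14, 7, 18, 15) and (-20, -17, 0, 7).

L1 = |14 - (-20)| + |7 - (-17)| + |18 - 0| + |15 - 7| = 34 + 24 + 18 + 8 = 84
L2 = √(34² + 24² + 18² + 8²) = √2120 ≈ 46.0435
L1 ≥ L2 always (equality iff movement is along one axis); L1 > L2 here.
Ratio L1/L2 = 84/√2120 ≈ 1.8244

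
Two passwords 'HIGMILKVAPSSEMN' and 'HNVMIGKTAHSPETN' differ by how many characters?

Differing positions: 2, 3, 6, 8, 10, 12, 14. Hamming distance = 7.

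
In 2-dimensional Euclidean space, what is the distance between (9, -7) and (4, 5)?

√(Σ(x_i - y_i)²) = √((9 - 4)² + (-7 - 5)²)
= √(5² + (-12)²) = √(25 + 144) = √169 = 13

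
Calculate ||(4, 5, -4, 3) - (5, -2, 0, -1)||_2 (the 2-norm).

(Σ|x_i - y_i|^2)^(1/2) = (|4 - 5|^2 + |5 - (-2)|^2 + |-4 - 0|^2 + |3 - (-1)|^2)^(1/2)
= (1^2 + 7^2 + 4^2 + 4^2)^(1/2) = (1 + 49 + 16 + 16)^(1/2) = (82)^(1/2) ≈ 9.0554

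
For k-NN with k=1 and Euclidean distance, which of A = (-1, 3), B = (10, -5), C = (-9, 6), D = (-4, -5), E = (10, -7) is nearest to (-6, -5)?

Distances: d(A) ≈ 9.434, d(B) = 16, d(C) ≈ 11.4018, d(D) = 2, d(E) ≈ 16.1245. Nearest: D = (-4, -5) with distance 2.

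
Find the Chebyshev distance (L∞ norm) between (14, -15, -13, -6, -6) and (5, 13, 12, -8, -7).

max(|x_i - y_i|) = max(|14 - 5|, |-15 - 13|, |-13 - 12|, |-6 - (-8)|, |-6 - (-7)|) = max(9, 28, 25, 2, 1) = 28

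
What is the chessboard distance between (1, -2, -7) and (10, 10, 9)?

max(|x_i - y_i|) = max(|1 - 10|, |-2 - 10|, |-7 - 9|) = max(9, 12, 16) = 16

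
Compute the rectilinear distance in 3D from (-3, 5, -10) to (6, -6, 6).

Σ|x_i - y_i| = |-3 - 6| + |5 - (-6)| + |-10 - 6| = 9 + 11 + 16 = 36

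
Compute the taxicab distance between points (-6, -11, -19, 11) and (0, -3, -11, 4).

Σ|x_i - y_i| = |-6 - 0| + |-11 - (-3)| + |-19 - (-11)| + |11 - 4| = 6 + 8 + 8 + 7 = 29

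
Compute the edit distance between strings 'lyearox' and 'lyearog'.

Let D[i][j] be the edit distance between the first i characters of 'lyearox' and the first j characters of 'lyearog', with D[i][0] = i, D[0][j] = j, and D[i][j] = D[i-1][j-1] if the characters match, else 1 + min(D[i-1][j], D[i][j-1], D[i-1][j-1]). Filling the table (rows: prefixes of 'lyearox', columns: prefixes of 'lyearog'):
     ε  l  y  e  a  r  o  g
  ε  0  1  2  3  4  5  6  7
  l  1  0  1  2  3  4  5  6
  y  2  1  0  1  2  3  4  5
  e  3  2  1  0  1  2  3  4
  a  4  3  2  1  0  1  2  3
  r  5  4  3  2  1  0  1  2
  o  6  5  4  3  2  1  0  1
  x  7  6  5  4  3  2  1  1
The bottom-right entry gives D[7][7] = 1, so no sequence of fewer than 1 edit works. Backtracking through the table gives one optimal edit sequence (1 edit):
  lyearox → lyearog (sub x→g @7)
Edit distance = 1.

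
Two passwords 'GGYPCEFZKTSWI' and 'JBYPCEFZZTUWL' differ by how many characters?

Differing positions: 1, 2, 9, 11, 13. Hamming distance = 5.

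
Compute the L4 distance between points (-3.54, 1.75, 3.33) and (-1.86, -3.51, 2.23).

(Σ|x_i - y_i|^4)^(1/4) = (|-3.54 - (-1.86)|^4 + |1.75 - (-3.51)|^4 + |3.33 - 2.23|^4)^(1/4)
= (1.68^4 + 5.26^4 + 1.1^4)^(1/4) ≈ (7.9659 + 765.4961 + 1.4641)^(1/4) = (774.9261)^(1/4) ≈ 5.2761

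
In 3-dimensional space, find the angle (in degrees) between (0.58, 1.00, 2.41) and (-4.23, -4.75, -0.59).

With u = (0.58, 1.00, 2.41), v = (-4.23, -4.75, -0.59):
u·v = 0.58·(-4.23) + 1·(-4.75) + 2.41·(-0.59) = (-2.4534) + (-4.75) + (-1.4219) = -8.6253.
|u| = √(0.58² + 1² + 2.41²) = √(0.3364 + 1 + 5.8081) = √7.1445, |v| = √((-4.23)² + (-4.75)² + (-0.59)²) = √(17.8929 + 22.5625 + 0.3481) = √40.8035.
cos θ = (u·v)/(|u||v|) = -8.6253/(√7.1445·√40.8035) ≈ -0.505172
θ = arccos(-0.505172) ≈ 120.34°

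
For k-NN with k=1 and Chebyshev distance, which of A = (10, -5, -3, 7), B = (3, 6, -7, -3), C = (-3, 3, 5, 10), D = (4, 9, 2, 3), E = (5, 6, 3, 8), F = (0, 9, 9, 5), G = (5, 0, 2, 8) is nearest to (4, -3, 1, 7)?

Distances: d(A) = 6, d(B) = 10, d(C) = 7, d(D) = 12, d(E) = 9, d(F) = 12, d(G) = 3. Nearest: G = (5, 0, 2, 8) with distance 3.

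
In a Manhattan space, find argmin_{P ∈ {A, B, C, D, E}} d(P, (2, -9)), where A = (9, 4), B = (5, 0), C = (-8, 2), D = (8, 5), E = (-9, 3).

Distances: d(A) = 20, d(B) = 12, d(C) = 21, d(D) = 20, d(E) = 23. Nearest: B = (5, 0) with distance 12.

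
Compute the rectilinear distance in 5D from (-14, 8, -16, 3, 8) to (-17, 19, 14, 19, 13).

Σ|x_i - y_i| = |-14 - (-17)| + |8 - 19| + |-16 - 14| + |3 - 19| + |8 - 13| = 3 + 11 + 30 + 16 + 5 = 65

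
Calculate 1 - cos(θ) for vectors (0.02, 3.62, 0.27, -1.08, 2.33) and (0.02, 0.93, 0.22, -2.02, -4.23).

With u = (0.02, 3.62, 0.27, -1.08, 2.33), v = (0.02, 0.93, 0.22, -2.02, -4.23):
u·v = 0.02·0.02 + 3.62·0.93 + 0.27·0.22 + (-1.08)·(-2.02) + 2.33·(-4.23) = 0.0004 + 3.3666 + 0.0594 + 2.1816 + (-9.8559) = -4.2479.
|u| = √(0.02² + 3.62² + 0.27² + (-1.08)² + 2.33²) = √(0.0004 + 13.1044 + 0.0729 + 1.1664 + 5.4289) = √19.773, |v| = √(0.02² + 0.93² + 0.22² + (-2.02)² + (-4.23)²) = √(0.0004 + 0.8649 + 0.0484 + 4.0804 + 17.8929) = √22.887.
cos θ = (u·v)/(|u||v|) = -4.2479/(√19.773·√22.887) ≈ -0.1997
Cosine distance = 1 - cos θ ≈ 1 - (-0.1997) = 1.1997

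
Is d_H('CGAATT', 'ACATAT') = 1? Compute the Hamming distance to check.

Differing positions: 1, 2, 4, 5. Hamming distance = 4, so the claim that d_H = 1 is false.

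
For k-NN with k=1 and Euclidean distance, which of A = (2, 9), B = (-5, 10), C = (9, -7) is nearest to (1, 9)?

Distances: d(A) = 1, d(B) ≈ 6.0828, d(C) ≈ 17.8885. Nearest: A = (2, 9) with distance 1.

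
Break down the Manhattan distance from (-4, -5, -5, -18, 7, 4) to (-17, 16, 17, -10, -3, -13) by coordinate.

Σ|x_i - y_i| = |-4 - (-17)| + |-5 - 16| + |-5 - 17| + |-18 - (-10)| + |7 - (-3)| + |4 - (-13)| = 13 + 21 + 22 + 8 + 10 + 17 = 91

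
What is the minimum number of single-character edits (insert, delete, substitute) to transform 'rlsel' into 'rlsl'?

Let D[i][j] be the edit distance between the first i characters of 'rlsel' and the first j characters of 'rlsl', with D[i][0] = i, D[0][j] = j, and D[i][j] = D[i-1][j-1] if the characters match, else 1 + min(D[i-1][j], D[i][j-1], D[i-1][j-1]). Filling the table (rows: prefixes of 'rlsel', columns: prefixes of 'rlsl'):
     ε  r  l  s  l
  ε  0  1  2  3  4
  r  1  0  1  2  3
  l  2  1  0  1  2
  s  3  2  1  0  1
  e  4  3  2  1  1
  l  5  4  3  2  1
The bottom-right entry gives D[5][4] = 1, so no sequence of fewer than 1 edit works. Backtracking through the table gives one optimal edit sequence (1 edit):
  rlsel → rlsl (del e @4)
Edit distance = 1.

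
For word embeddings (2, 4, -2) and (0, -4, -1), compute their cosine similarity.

With u = (2, 4, -2), v = (0, -4, -1):
u·v = 2·0 + 4·(-4) + (-2)·(-1) = 0 + (-16) + 2 = -14.
|u| = √(2² + 4² + (-2)²) = √24, |v| = √(0² + (-4)² + (-1)²) = √17, so |u||v| = √(24·17) = √408.
cos θ = (u·v)/(|u||v|) = -14/√408 ≈ -0.6931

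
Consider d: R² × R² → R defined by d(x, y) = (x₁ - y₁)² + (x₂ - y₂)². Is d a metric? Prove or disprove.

No. The squared Euclidean distance fails the triangle inequality. Counterexample: x = (0, 0), y = (5, 3), z = (10, 6). d(x,z) = 10² + 6² = 136, but d(x,y) + d(y,z) = (5² + 3²) + (5² + 3²) = 34 + 34 = 68. Since 136 > 68, the triangle inequality is violated. (Note: √d, the ordinary Euclidean distance, IS a metric.)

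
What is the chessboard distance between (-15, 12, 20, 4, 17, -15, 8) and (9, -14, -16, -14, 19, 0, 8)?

max(|x_i - y_i|) = max(|-15 - 9|, |12 - (-14)|, |20 - (-16)|, |4 - (-14)|, |17 - 19|, |-15 - 0|, |8 - 8|) = max(24, 26, 36, 18, 2, 15, 0) = 36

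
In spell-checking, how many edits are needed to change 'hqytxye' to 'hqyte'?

Let D[i][j] be the edit distance between the first i characters of 'hqytxye' and the first j characters of 'hqyte', with D[i][0] = i, D[0][j] = j, and D[i][j] = D[i-1][j-1] if the characters match, else 1 + min(D[i-1][j], D[i][j-1], D[i-1][j-1]). Filling the table (rows: prefixes of 'hqytxye', columns: prefixes of 'hqyte'):
     ε  h  q  y  t  e
  ε  0  1  2  3  4  5
  h  1  0  1  2  3  4
  q  2  1  0  1  2  3
  y  3  2  1  0  1  2
  t  4  3  2  1  0  1
  x  5  4  3  2  1  1
  y  6  5  4  3  2  2
  e  7  6  5  4  3  2
The bottom-right entry gives D[7][5] = 2, so no sequence of fewer than 2 edits works. Backtracking through the table gives one optimal edit sequence (2 edits):
  hqytxye → hqytye (del x @5)
  hqytye → hqyte (del y @5)
Edit distance = 2.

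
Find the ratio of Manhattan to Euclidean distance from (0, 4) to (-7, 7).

L1 = |0 - (-7)| + |4 - 7| = 7 + 3 = 10
L2 = √(7² + 3²) = √58 ≈ 7.6158
L1 ≥ L2 always (equality iff movement is along one axis); L1 > L2 here.
Ratio L1/L2 = 10/√58 ≈ 1.3131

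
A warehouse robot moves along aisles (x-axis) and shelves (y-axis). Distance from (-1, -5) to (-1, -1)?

Σ|x_i - y_i| = |-1 - (-1)| + |-5 - (-1)| = 0 + 4 = 4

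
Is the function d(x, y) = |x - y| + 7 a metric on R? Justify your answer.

No. d fails identity of indiscernibles (specifically d(x,x) = 0): d(-7, -7) = |-7 - (-7)| + 7 = 0 + 7 = 7 ≠ 0.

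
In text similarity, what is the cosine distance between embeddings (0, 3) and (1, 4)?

With u = (0, 3), v = (1, 4):
u·v = 0·1 + 3·4 = 0 + 12 = 12.
|u| = √(0² + 3²) = √9, |v| = √(1² + 4²) = √17, so |u||v| = √(9·17) = √153.
cos θ = (u·v)/(|u||v|) = 12/√153 ≈ 0.9701
Cosine distance = 1 - cos θ ≈ 1 - 0.9701 = 0.0299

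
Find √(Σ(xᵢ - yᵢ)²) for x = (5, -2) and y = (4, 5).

√(Σ(x_i - y_i)²) = √((5 - 4)² + (-2 - 5)²)
= √(1² + (-7)²) = √(1 + 49) = √50 ≈ 7.0711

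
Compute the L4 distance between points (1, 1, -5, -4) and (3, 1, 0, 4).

(Σ|x_i - y_i|^4)^(1/4) = (|1 - 3|^4 + |1 - 1|^4 + |-5 - 0|^4 + |-4 - 4|^4)^(1/4)
= (2^4 + 0^4 + 5^4 + 8^4)^(1/4) = (16 + 0 + 625 + 4096)^(1/4) = (4737)^(1/4) ≈ 8.2961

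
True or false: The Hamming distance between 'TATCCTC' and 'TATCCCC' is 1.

Differing positions: 6. Hamming distance = 1, so the claim is true.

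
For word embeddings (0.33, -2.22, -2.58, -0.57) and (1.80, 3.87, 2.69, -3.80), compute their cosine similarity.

With u = (0.33, -2.22, -2.58, -0.57), v = (1.80, 3.87, 2.69, -3.80):
u·v = 0.33·1.8 + (-2.22)·3.87 + (-2.58)·2.69 + (-0.57)·(-3.8) = 0.594 + (-8.5914) + (-6.9402) + 2.166 = -12.7716.
|u| = √(0.33² + (-2.22)² + (-2.58)² + (-0.57)²) = √(0.1089 + 4.9284 + 6.6564 + 0.3249) = √12.0186, |v| = √(1.8² + 3.87² + 2.69² + (-3.8)²) = √(3.24 + 14.9769 + 7.2361 + 14.44) = √39.893.
cos θ = (u·v)/(|u||v|) = -12.7716/(√12.0186·√39.893) ≈ -0.5833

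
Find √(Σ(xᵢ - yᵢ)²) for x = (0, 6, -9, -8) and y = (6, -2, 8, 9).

√(Σ(x_i - y_i)²) = √((0 - 6)² + (6 - (-2))² + (-9 - 8)² + (-8 - 9)²)
= √((-6)² + 8² + (-17)² + (-17)²) = √(36 + 64 + 289 + 289) = √678 ≈ 26.0384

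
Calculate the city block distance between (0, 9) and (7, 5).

Σ|x_i - y_i| = |0 - 7| + |9 - 5| = 7 + 4 = 11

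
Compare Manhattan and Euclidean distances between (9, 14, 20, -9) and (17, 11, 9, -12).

L1 = |9 - 17| + |14 - 11| + |20 - 9| + |-9 - (-12)| = 8 + 3 + 11 + 3 = 25
L2 = √(8² + 3² + 11² + 3²) = √203 ≈ 14.2478
L1 ≥ L2 always (equality iff movement is along one axis); L1 > L2 here.
Ratio L1/L2 = 25/√203 ≈ 1.7547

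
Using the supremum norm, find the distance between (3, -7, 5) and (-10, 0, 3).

max(|x_i - y_i|) = max(|3 - (-10)|, |-7 - 0|, |5 - 3|) = max(13, 7, 2) = 13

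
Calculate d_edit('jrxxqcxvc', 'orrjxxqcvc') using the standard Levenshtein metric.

Let D[i][j] be the edit distance between the first i characters of 'jrxxqcxvc' and the first j characters of 'orrjxxqcvc', with D[i][0] = i, D[0][j] = j, and D[i][j] = D[i-1][j-1] if the characters match, else 1 + min(D[i-1][j], D[i][j-1], D[i-1][j-1]). Filling the table (rows: prefixes of 'jrxxqcxvc', columns: prefixes of 'orrjxxqcvc'):
     ε  o  r  r  j  x  x  q  c  v  c
  ε  0  1  2  3  4  5  6  7  8  9 10
  j  1  1  2  3  3  4  5  6  7  8  9
  r  2  2  1  2  3  4  5  6  7  8  9
  x  3  3  2  2  3  3  4  5  6  7  8
  x  4  4  3  3  3  3  3  4  5  6  7
  q  5  5  4  4  4  4  4  3  4  5  6
  c  6  6  5  5  5  5  5  4  3  4  5
  x  7  7  6  6  6  5  5  5  4  4  5
  v  8  8  7  7  7  6  6  6  5  4  5
  c  9  9  8  8  8  7  7  7  6  5  4
The bottom-right entry gives D[9][10] = 4, so no sequence of fewer than 4 edits works. Backtracking through the table gives one optimal edit sequence (4 edits):
  jrxxqcxvc → ojrxxqcxvc (ins o @1)
  ojrxxqcxvc → orrxxqcxvc (sub j→r @2)
  orrxxqcxvc → orrjxxqcxvc (ins j @4)
  orrjxxqcxvc → orrjxxqcvc (del x @9)
Edit distance = 4.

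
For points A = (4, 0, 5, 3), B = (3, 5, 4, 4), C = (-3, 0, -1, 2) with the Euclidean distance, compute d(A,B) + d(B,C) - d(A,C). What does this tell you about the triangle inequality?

d(A,B) = √(1² + 5² + 1² + 1²) = √28 ≈ 5.2915, d(B,C) = √(6² + 5² + 5² + 2²) = √90 ≈ 9.4868, d(A,C) = √(7² + 0² + 6² + 1²) = √86 ≈ 9.2736.
d(A,B) + d(B,C) - d(A,C) = 5.2915 + 9.4868 - 9.2736 = 14.7783 - 9.2736 = 5.5047 (to 4 decimal places). This is ≥ 0, so the triangle inequality holds for these points.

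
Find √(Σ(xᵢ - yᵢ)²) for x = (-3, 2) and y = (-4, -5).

√(Σ(x_i - y_i)²) = √((-3 - (-4))² + (2 - (-5))²)
= √(1² + 7²) = √(1 + 49) = √50 ≈ 7.0711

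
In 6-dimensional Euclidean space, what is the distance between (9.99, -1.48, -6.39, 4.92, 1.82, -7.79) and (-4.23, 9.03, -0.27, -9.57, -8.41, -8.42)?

√(Σ(x_i - y_i)²) = √((9.99 - (-4.23))² + (-1.48 - 9.03)² + (-6.39 - (-0.27))² + (4.92 - (-9.57))² + (1.82 - (-8.41))² + (-7.79 - (-8.42))²)
= √(14.22² + (-10.51)² + (-6.12)² + 14.49² + 10.23² + 0.63²) = √(202.2084 + 110.4601 + 37.4544 + 209.9601 + 104.6529 + 0.3969) = √665.1328 ≈ 25.7902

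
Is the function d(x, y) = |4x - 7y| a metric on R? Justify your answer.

No. d fails symmetry: d(2, 4) = |4·2 - 7·4| = |-20| = 20, but d(4, 2) = |4·4 - 7·2| = |2| = 2. Since 20 ≠ 2, d(x,y) ≠ d(y,x) in general.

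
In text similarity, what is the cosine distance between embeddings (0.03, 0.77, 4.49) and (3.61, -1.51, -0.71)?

With u = (0.03, 0.77, 4.49), v = (3.61, -1.51, -0.71):
u·v = 0.03·3.61 + 0.77·(-1.51) + 4.49·(-0.71) = 0.1083 + (-1.1627) + (-3.1879) = -4.2423.
|u| = √(0.03² + 0.77² + 4.49²) = √(0.0009 + 0.5929 + 20.1601) = √20.7539, |v| = √(3.61² + (-1.51)² + (-0.71)²) = √(13.0321 + 2.2801 + 0.5041) = √15.8163.
cos θ = (u·v)/(|u||v|) = -4.2423/(√20.7539·√15.8163) ≈ -0.2342
Cosine distance = 1 - cos θ ≈ 1 - (-0.2342) = 1.2342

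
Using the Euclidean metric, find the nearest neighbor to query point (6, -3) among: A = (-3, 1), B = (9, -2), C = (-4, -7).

Distances: d(A) ≈ 9.8489, d(B) ≈ 3.1623, d(C) ≈ 10.7703. Nearest: B = (9, -2) with distance 3.1623.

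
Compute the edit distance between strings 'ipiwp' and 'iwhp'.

Let D[i][j] be the edit distance between the first i characters of 'ipiwp' and the first j characters of 'iwhp', with D[i][0] = i, D[0][j] = j, and D[i][j] = D[i-1][j-1] if the characters match, else 1 + min(D[i-1][j], D[i][j-1], D[i-1][j-1]). Filling the table (rows: prefixes of 'ipiwp', columns: prefixes of 'iwhp'):
     ε  i  w  h  p
  ε  0  1  2  3  4
  i  1  0  1  2  3
  p  2  1  1  2  2
  i  3  2  2  2  3
  w  4  3  2  3  3
  p  5  4  3  3  3
The bottom-right entry gives D[5][4] = 3, so no sequence of fewer than 3 edits works. Backtracking through the table gives one optimal edit sequence (3 edits):
  ipiwp → iiwp (del p @2)
  iiwp → iwwp (sub i→w @2)
  iwwp → iwhp (sub w→h @3)
Edit distance = 3.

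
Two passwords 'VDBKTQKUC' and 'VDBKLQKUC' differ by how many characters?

Differing positions: 5. Hamming distance = 1.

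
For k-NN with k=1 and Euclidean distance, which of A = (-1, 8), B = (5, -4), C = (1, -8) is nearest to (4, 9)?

Distances: d(A) ≈ 5.099, d(B) ≈ 13.0384, d(C) ≈ 17.2627. Nearest: A = (-1, 8) with distance 5.099.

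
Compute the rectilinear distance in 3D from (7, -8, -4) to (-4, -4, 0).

Σ|x_i - y_i| = |7 - (-4)| + |-8 - (-4)| + |-4 - 0| = 11 + 4 + 4 = 19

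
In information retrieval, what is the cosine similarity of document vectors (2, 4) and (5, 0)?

With u = (2, 4), v = (5, 0):
u·v = 2·5 + 4·0 = 10 + 0 = 10.
|u| = √(2² + 4²) = √20, |v| = √(5² + 0²) = √25, so |u||v| = √(20·25) = √500.
cos θ = (u·v)/(|u||v|) = 10/√500 ≈ 0.4472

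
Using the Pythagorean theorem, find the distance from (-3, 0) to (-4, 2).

√(Σ(x_i - y_i)²) = √((-3 - (-4))² + (0 - 2)²)
= √(1² + (-2)²) = √(1 + 4) = √5 ≈ 2.2361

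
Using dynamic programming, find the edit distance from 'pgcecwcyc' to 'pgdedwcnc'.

Let D[i][j] be the edit distance between the first i characters of 'pgcecwcyc' and the first j characters of 'pgdedwcnc', with D[i][0] = i, D[0][j] = j, and D[i][j] = D[i-1][j-1] if the characters match, else 1 + min(D[i-1][j], D[i][j-1], D[i-1][j-1]). Filling the table (rows: prefixes of 'pgcecwcyc', columns: prefixes of 'pgdedwcnc'):
     ε  p  g  d  e  d  w  c  n  c
  ε  0  1  2  3  4  5  6  7  8  9
  p  1  0  1  2  3  4  5  6  7  8
  g  2  1  0  1  2  3  4  5  6  7
  c  3  2  1  1  2  3  4  4  5  6
  e  4  3  2  2  1  2  3  4  5  6
  c  5  4  3  3  2  2  3  3  4  5
  w  6  5  4  4  3  3  2  3  4  5
  c  7  6  5  5  4  4  3  2  3  4
  y  8  7  6  6  5  5  4  3  3  4
  c  9  8  7  7  6  6  5  4  4  3
The bottom-right entry gives D[9][9] = 3, so no sequence of fewer than 3 edits works. Backtracking through the table gives one optimal edit sequence (3 edits):
  pgcecwcyc → pgdecwcyc (sub c→d @3)
  pgdecwcyc → pgdedwcyc (sub c→d @5)
  pgdedwcyc → pgdedwcnc (sub y→n @8)
Edit distance = 3.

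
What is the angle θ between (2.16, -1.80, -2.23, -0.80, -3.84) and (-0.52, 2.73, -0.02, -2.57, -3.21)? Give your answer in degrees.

With u = (2.16, -1.80, -2.23, -0.80, -3.84), v = (-0.52, 2.73, -0.02, -2.57, -3.21):
u·v = 2.16·(-0.52) + (-1.8)·2.73 + (-2.23)·(-0.02) + (-0.8)·(-2.57) + (-3.84)·(-3.21) = (-1.1232) + (-4.914) + 0.0446 + 2.056 + 12.3264 = 8.3898.
|u| = √(2.16² + (-1.8)² + (-2.23)² + (-0.8)² + (-3.84)²) = √(4.6656 + 3.24 + 4.9729 + 0.64 + 14.7456) = √28.2641, |v| = √((-0.52)² + 2.73² + (-0.02)² + (-2.57)² + (-3.21)²) = √(0.2704 + 7.4529 + 0.0004 + 6.6049 + 10.3041) = √24.6327.
cos θ = (u·v)/(|u||v|) = 8.3898/(√28.2641·√24.6327) ≈ 0.317964
θ = arccos(0.317964) ≈ 71.46°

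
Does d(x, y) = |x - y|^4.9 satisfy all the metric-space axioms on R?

No. d(x,y) = |x-y|^4.9 fails the triangle inequality since p = 4.9 > 1. Counterexample: x = 0, y = 3, z = 9. d(x,z) = |0 - 9|^4.9 = 9^4.9 ≈ 47401.0865, but d(x,y) + d(y,z) = 3^4.9 + 6^4.9 ≈ 217.7179 + 6500.4156 = 6718.1335. Since 47401.0865 > 6718.1335, the triangle inequality is violated.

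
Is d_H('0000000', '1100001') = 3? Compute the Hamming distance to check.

Differing positions: 1, 2, 7. Hamming distance = 3, so the claim is true.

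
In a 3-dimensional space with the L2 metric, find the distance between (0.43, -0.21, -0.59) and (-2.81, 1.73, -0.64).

(Σ|x_i - y_i|^2)^(1/2) = (|0.43 - (-2.81)|^2 + |-0.21 - 1.73|^2 + |-0.59 - (-0.64)|^2)^(1/2)
= (3.24^2 + 1.94^2 + 0.05^2)^(1/2) = (10.4976 + 3.7636 + 0.0025)^(1/2) = (14.2637)^(1/2) ≈ 3.7767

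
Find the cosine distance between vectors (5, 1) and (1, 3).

With u = (5, 1), v = (1, 3):
u·v = 5·1 + 1·3 = 5 + 3 = 8.
|u| = √(5² + 1²) = √26, |v| = √(1² + 3²) = √10, so |u||v| = √(26·10) = √260.
cos θ = (u·v)/(|u||v|) = 8/√260 ≈ 0.4961
Cosine distance = 1 - cos θ ≈ 1 - 0.4961 = 0.5039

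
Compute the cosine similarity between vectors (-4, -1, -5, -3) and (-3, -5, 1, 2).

With u = (-4, -1, -5, -3), v = (-3, -5, 1, 2):
u·v = (-4)·(-3) + (-1)·(-5) + (-5)·1 + (-3)·2 = 12 + 5 + (-5) + (-6) = 6.
|u| = √((-4)² + (-1)² + (-5)² + (-3)²) = √51, |v| = √((-3)² + (-5)² + 1² + 2²) = √39, so |u||v| = √(51·39) = √1989.
cos θ = (u·v)/(|u||v|) = 6/√1989 ≈ 0.1345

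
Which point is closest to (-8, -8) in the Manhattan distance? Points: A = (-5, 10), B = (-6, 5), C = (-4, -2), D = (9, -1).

Distances: d(A) = 21, d(B) = 15, d(C) = 10, d(D) = 24. Nearest: C = (-4, -2) with distance 10.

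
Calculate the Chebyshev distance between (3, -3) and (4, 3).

max(|x_i - y_i|) = max(|3 - 4|, |-3 - 3|) = max(1, 6) = 6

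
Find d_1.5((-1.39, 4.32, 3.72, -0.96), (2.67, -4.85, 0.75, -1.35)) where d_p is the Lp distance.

(Σ|x_i - y_i|^1.5)^(1/1.5) = (|-1.39 - 2.67|^1.5 + |4.32 - (-4.85)|^1.5 + |3.72 - 0.75|^1.5 + |-0.96 - (-1.35)|^1.5)^(1/1.5)
= (4.06^1.5 + 9.17^1.5 + 2.97^1.5 + 0.39^1.5)^(1/1.5) ≈ (8.1807 + 27.7686 + 5.1184 + 0.2436)^(1/1.5) = (41.3113)^(1/1.5) ≈ 11.9503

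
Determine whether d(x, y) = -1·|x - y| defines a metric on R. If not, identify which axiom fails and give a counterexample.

No. With c = -1 < 0, d fails non-negativity: d(5, 14) = -1·|5 - 14| = -1·9 = -9 < 0.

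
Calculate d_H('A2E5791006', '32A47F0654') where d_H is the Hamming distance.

Differing positions: 1, 3, 4, 6, 7, 8, 9, 10. Hamming distance = 8.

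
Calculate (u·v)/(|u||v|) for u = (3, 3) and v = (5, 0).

With u = (3, 3), v = (5, 0):
u·v = 3·5 + 3·0 = 15 + 0 = 15.
|u| = √(3² + 3²) = √18, |v| = √(5² + 0²) = √25, so |u||v| = √(18·25) = √450.
cos θ = (u·v)/(|u||v|) = 15/√450 ≈ 0.7071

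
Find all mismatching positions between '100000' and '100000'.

Differing positions: none. Hamming distance = 0.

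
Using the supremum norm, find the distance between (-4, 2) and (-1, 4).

max(|x_i - y_i|) = max(|-4 - (-1)|, |2 - 4|) = max(3, 2) = 3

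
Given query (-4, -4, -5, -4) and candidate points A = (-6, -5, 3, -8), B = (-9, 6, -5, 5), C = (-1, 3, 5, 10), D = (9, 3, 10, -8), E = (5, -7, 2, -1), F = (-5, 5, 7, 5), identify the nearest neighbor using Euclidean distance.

Distances: d(A) ≈ 9.2195, d(B) ≈ 14.3527, d(C) ≈ 18.8149, d(D) ≈ 21.4243, d(E) ≈ 12.1655, d(F) ≈ 17.5214. Nearest: A = (-6, -5, 3, -8) with distance 9.2195.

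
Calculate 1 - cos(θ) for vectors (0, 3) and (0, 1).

With u = (0, 3), v = (0, 1):
u·v = 0·0 + 3·1 = 0 + 3 = 3.
|u| = √(0² + 3²) = √9, |v| = √(0² + 1²) = √1, so |u||v| = √(9·1) = √9 = 3.
cos θ = (u·v)/(|u||v|) = 3/3 = 1
Cosine distance = 1 - cos θ = 1 - 1 = 0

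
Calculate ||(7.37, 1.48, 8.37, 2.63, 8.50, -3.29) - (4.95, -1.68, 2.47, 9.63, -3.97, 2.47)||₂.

√(Σ(x_i - y_i)²) = √((7.37 - 4.95)² + (1.48 - (-1.68))² + (8.37 - 2.47)² + (2.63 - 9.63)² + (8.5 - (-3.97))² + (-3.29 - 2.47)²)
= √(2.42² + 3.16² + 5.9² + (-7)² + 12.47² + (-5.76)²) = √(5.8564 + 9.9856 + 34.81 + 49 + 155.5009 + 33.1776) = √288.3305 ≈ 16.9803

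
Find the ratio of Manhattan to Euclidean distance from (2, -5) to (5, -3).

L1 = |2 - 5| + |-5 - (-3)| = 3 + 2 = 5
L2 = √(3² + 2²) = √13 ≈ 3.6056
L1 ≥ L2 always (equality iff movement is along one axis); L1 > L2 here.
Ratio L1/L2 = 5/√13 ≈ 1.3868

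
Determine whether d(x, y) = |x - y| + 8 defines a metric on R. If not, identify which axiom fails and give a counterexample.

No. d fails identity of indiscernibles (specifically d(x,x) = 0): d(0, 0) = |0 - 0| + 8 = 0 + 8 = 8 ≠ 0.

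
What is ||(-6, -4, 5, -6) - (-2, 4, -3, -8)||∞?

max(|x_i - y_i|) = max(|-6 - (-2)|, |-4 - 4|, |5 - (-3)|, |-6 - (-8)|) = max(4, 8, 8, 2) = 8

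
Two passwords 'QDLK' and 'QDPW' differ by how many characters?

Differing positions: 3, 4. Hamming distance = 2.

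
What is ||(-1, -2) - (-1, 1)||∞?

max(|x_i - y_i|) = max(|-1 - (-1)|, |-2 - 1|) = max(0, 3) = 3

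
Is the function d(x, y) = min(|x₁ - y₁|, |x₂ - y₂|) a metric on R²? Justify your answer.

No. d fails identity of indiscernibles: take x = (5, 0) and y = (5, 3). Then d(x,y) = min(|5 - 5|, |0 - 3|) = min(0, 3) = 0, yet x ≠ y.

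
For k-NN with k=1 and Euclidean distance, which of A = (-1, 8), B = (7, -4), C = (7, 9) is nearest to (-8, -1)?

Distances: d(A) ≈ 11.4018, d(B) ≈ 15.2971, d(C) ≈ 18.0278. Nearest: A = (-1, 8) with distance 11.4018.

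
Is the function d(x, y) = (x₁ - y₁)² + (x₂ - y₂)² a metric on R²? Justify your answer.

No. The squared Euclidean distance fails the triangle inequality. Counterexample: x = (0, 0), y = (1, 1), z = (2, 2). d(x,z) = 2² + 2² = 8, but d(x,y) + d(y,z) = (1² + 1²) + (1² + 1²) = 2 + 2 = 4. Since 8 > 4, the triangle inequality is violated. (Note: √d, the ordinary Euclidean distance, IS a metric.)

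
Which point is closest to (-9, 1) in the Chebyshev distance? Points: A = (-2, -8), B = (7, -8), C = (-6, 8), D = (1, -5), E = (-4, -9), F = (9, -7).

Distances: d(A) = 9, d(B) = 16, d(C) = 7, d(D) = 10, d(E) = 10, d(F) = 18. Nearest: C = (-6, 8) with distance 7.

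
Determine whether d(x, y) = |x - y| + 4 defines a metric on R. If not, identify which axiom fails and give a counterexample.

No. d fails identity of indiscernibles (specifically d(x,x) = 0): d(7, 7) = |7 - 7| + 4 = 0 + 4 = 4 ≠ 0.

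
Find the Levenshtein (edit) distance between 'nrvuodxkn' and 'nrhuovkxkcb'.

Let D[i][j] be the edit distance between the first i characters of 'nrvuodxkn' and the first j characters of 'nrhuovkxkcb', with D[i][0] = i, D[0][j] = j, and D[i][j] = D[i-1][j-1] if the characters match, else 1 + min(D[i-1][j], D[i][j-1], D[i-1][j-1]). Filling the table (rows: prefixes of 'nrvuodxkn', columns: prefixes of 'nrhuovkxkcb'):
     ε  n  r  h  u  o  v  k  x  k  c  b
  ε  0  1  2  3  4  5  6  7  8  9 10 11
  n  1  0  1  2  3  4  5  6  7  8  9 10
  r  2  1  0  1  2  3  4  5  6  7  8  9
  v  3  2  1  1  2  3  3  4  5  6  7  8
  u  4  3  2  2  1  2  3  4  5  6  7  8
  o  5  4  3  3  2  1  2  3  4  5  6  7
  d  6  5  4  4  3  2  2  3  4  5  6  7
  x  7  6  5  5  4  3  3  3  3  4  5  6
  k  8  7  6  6  5  4  4  3  4  3  4  5
  n  9  8  7  7  6  5  5  4  4  4  4  5
The bottom-right entry gives D[9][11] = 5, so no sequence of fewer than 5 edits works. Backtracking through the table gives one optimal edit sequence (5 edits):
  nrvuodxkn → nrhuodxkn (sub v→h @3)
  nrhuodxkn → nrhuovdxkn (ins v @6)
  nrhuovdxkn → nrhuovkxkn (sub d→k @7)
  nrhuovkxkn → nrhuovkxkcn (ins c @10)
  nrhuovkxkcn → nrhuovkxkcb (sub n→b @11)
Edit distance = 5.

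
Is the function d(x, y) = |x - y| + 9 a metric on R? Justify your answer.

No. d fails identity of indiscernibles (specifically d(x,x) = 0): d(-8, -8) = |-8 - (-8)| + 9 = 0 + 9 = 9 ≠ 0.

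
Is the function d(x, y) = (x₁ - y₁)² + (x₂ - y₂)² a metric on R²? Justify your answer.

No. The squared Euclidean distance fails the triangle inequality. Counterexample: x = (0, 0), y = (4, 3), z = (8, 6). d(x,z) = 8² + 6² = 100, but d(x,y) + d(y,z) = (4² + 3²) + (4² + 3²) = 25 + 25 = 50. Since 100 > 50, the triangle inequality is violated. (Note: √d, the ordinary Euclidean distance, IS a metric.)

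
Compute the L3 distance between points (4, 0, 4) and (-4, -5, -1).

(Σ|x_i - y_i|^3)^(1/3) = (|4 - (-4)|^3 + |0 - (-5)|^3 + |4 - (-1)|^3)^(1/3)
= (8^3 + 5^3 + 5^3)^(1/3) = (512 + 125 + 125)^(1/3) = (762)^(1/3) ≈ 9.1338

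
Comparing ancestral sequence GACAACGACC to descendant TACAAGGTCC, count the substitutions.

Differing positions: 1, 6, 8. Hamming distance = 3.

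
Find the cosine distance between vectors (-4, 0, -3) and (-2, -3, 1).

With u = (-4, 0, -3), v = (-2, -3, 1):
u·v = (-4)·(-2) + 0·(-3) + (-3)·1 = 8 + 0 + (-3) = 5.
|u| = √((-4)² + 0² + (-3)²) = √25, |v| = √((-2)² + (-3)² + 1²) = √14, so |u||v| = √(25·14) = √350.
cos θ = (u·v)/(|u||v|) = 5/√350 ≈ 0.2673
Cosine distance = 1 - cos θ ≈ 1 - 0.2673 = 0.7327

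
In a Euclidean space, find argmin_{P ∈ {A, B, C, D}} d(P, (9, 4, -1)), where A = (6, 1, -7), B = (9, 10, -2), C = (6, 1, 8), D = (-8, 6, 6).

Distances: d(A) ≈ 7.3485, d(B) ≈ 6.0828, d(C) ≈ 9.9499, d(D) ≈ 18.4932. Nearest: B = (9, 10, -2) with distance 6.0828.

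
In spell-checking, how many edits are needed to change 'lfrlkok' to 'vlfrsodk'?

Let D[i][j] be the edit distance between the first i characters of 'lfrlkok' and the first j characters of 'vlfrsodk', with D[i][0] = i, D[0][j] = j, and D[i][j] = D[i-1][j-1] if the characters match, else 1 + min(D[i-1][j], D[i][j-1], D[i-1][j-1]). Filling the table (rows: prefixes of 'lfrlkok', columns: prefixes of 'vlfrsodk'):
     ε  v  l  f  r  s  o  d  k
  ε  0  1  2  3  4  5  6  7  8
  l  1  1  1  2  3  4  5  6  7
  f  2  2  2  1  2  3  4  5  6
  r  3  3  3  2  1  2  3  4  5
  l  4  4  3  3  2  2  3  4  5
  k  5  5  4  4  3  3  3  4  4
  o  6  6  5  5  4  4  3  4  5
  k  7  7  6  6  5  5  4  4  4
The bottom-right entry gives D[7][8] = 4, so no sequence of fewer than 4 edits works. Backtracking through the table gives one optimal edit sequence (4 edits):
  lfrlkok → vlfrlkok (ins v @1)
  vlfrlkok → vlfrskok (sub l→s @5)
  vlfrskok → vlfrsook (sub k→o @6)
  vlfrsook → vlfrsodk (sub o→d @7)
Edit distance = 4.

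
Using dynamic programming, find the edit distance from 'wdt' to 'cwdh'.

Let D[i][j] be the edit distance between the first i characters of 'wdt' and the first j characters of 'cwdh', with D[i][0] = i, D[0][j] = j, and D[i][j] = D[i-1][j-1] if the characters match, else 1 + min(D[i-1][j], D[i][j-1], D[i-1][j-1]). Filling the table (rows: prefixes of 'wdt', columns: prefixes of 'cwdh'):
     ε  c  w  d  h
  ε  0  1  2  3  4
  w  1  1  1  2  3
  d  2  2  2  1  2
  t  3  3  3  2  2
The bottom-right entry gives D[3][4] = 2, so no sequence of fewer than 2 edits works. Backtracking through the table gives one optimal edit sequence (2 edits):
  wdt → cwdt (ins c @1)
  cwdt → cwdh (sub t→h @4)
Edit distance = 2.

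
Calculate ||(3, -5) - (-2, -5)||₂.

√(Σ(x_i - y_i)²) = √((3 - (-2))² + (-5 - (-5))²)
= √(5² + 0²) = √(25 + 0) = √25 = 5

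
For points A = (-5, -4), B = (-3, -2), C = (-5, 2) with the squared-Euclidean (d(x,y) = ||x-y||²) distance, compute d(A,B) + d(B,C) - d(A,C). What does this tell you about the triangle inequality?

d(A,B) = 2² + 2² = 8, d(B,C) = 2² + 4² = 20, d(A,C) = 0² + 6² = 36.
d(A,B) + d(B,C) - d(A,C) = 8 + 20 - 36 = 28 - 36 = -8. This is < 0, so the triangle inequality FAILS for these points (squared-Euclidean is not a metric).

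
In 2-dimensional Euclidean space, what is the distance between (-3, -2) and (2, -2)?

√(Σ(x_i - y_i)²) = √((-3 - 2)² + (-2 - (-2))²)
= √((-5)² + 0²) = √(25 + 0) = √25 = 5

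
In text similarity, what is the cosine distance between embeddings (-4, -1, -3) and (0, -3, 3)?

With u = (-4, -1, -3), v = (0, -3, 3):
u·v = (-4)·0 + (-1)·(-3) + (-3)·3 = 0 + 3 + (-9) = -6.
|u| = √((-4)² + (-1)² + (-3)²) = √26, |v| = √(0² + (-3)² + 3²) = √18, so |u||v| = √(26·18) = √468.
cos θ = (u·v)/(|u||v|) = -6/√468 ≈ -0.2774
Cosine distance = 1 - cos θ ≈ 1 - (-0.2774) = 1.2774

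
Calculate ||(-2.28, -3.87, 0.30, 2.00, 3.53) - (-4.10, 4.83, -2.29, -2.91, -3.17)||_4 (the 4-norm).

(Σ|x_i - y_i|^4)^(1/4) = (|-2.28 - (-4.1)|^4 + |-3.87 - 4.83|^4 + |0.3 - (-2.29)|^4 + |2 - (-2.91)|^4 + |3.53 - (-3.17)|^4)^(1/4)
= (1.82^4 + 8.7^4 + 2.59^4 + 4.91^4 + 6.7^4)^(1/4) ≈ (10.972 + 5728.9761 + 44.9986 + 581.2005 + 2015.1121)^(1/4) = (8381.2593)^(1/4) ≈ 9.5681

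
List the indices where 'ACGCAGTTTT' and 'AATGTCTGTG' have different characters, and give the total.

Differing positions: 2, 3, 4, 5, 6, 8, 10. Hamming distance = 7.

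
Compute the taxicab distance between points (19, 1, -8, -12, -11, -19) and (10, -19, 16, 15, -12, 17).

Σ|x_i - y_i| = |19 - 10| + |1 - (-19)| + |-8 - 16| + |-12 - 15| + |-11 - (-12)| + |-19 - 17| = 9 + 20 + 24 + 27 + 1 + 36 = 117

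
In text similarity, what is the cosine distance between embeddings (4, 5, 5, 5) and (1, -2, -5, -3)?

With u = (4, 5, 5, 5), v = (1, -2, -5, -3):
u·v = 4·1 + 5·(-2) + 5·(-5) + 5·(-3) = 4 + (-10) + (-25) + (-15) = -46.
|u| = √(4² + 5² + 5² + 5²) = √91, |v| = √(1² + (-2)² + (-5)² + (-3)²) = √39, so |u||v| = √(91·39) = √3549.
cos θ = (u·v)/(|u||v|) = -46/√3549 ≈ -0.7722
Cosine distance = 1 - cos θ ≈ 1 - (-0.7722) = 1.7722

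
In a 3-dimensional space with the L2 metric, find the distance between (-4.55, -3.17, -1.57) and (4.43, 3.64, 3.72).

(Σ|x_i - y_i|^2)^(1/2) = (|-4.55 - 4.43|^2 + |-3.17 - 3.64|^2 + |-1.57 - 3.72|^2)^(1/2)
= (8.98^2 + 6.81^2 + 5.29^2)^(1/2) = (80.6404 + 46.3761 + 27.9841)^(1/2) = (155.0006)^(1/2) ≈ 12.4499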